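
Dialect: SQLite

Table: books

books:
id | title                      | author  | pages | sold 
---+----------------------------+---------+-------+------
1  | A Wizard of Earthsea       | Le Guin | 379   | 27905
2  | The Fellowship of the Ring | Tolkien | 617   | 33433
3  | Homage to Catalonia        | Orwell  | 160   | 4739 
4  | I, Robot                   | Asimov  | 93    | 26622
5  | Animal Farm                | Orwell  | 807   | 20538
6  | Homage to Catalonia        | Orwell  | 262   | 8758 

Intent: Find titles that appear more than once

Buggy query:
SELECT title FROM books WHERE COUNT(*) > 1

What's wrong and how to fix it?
Bug: WHERE can't reference COUNT(*); aggregates are computed after WHERE

Fix: GROUP BY title, then filter groups with HAVING COUNT(*) > 1

Corrected query:
SELECT title FROM books GROUP BY title HAVING COUNT(*) > 1

Result:
title              
-------------------
Homage to Catalonia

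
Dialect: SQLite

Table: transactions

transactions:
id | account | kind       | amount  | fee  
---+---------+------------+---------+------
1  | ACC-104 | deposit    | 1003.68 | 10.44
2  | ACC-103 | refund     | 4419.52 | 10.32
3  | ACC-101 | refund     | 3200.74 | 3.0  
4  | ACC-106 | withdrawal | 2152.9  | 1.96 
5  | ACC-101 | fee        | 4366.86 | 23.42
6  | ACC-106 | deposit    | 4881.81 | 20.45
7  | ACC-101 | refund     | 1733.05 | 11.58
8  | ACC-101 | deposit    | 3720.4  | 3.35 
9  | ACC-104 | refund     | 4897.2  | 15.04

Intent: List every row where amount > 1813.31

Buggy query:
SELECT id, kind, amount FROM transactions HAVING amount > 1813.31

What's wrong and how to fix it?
Bug: This is a non-aggregate query (no GROUP BY, no aggregates), so in SQLite the HAVING clause is invalid here; a row-level condition belongs in WHERE

Fix: Use WHERE for row-level filtering

Corrected query:
SELECT id, kind, amount FROM transactions WHERE amount > 1813.31

Result:
id | kind       | amount 
---+------------+--------
2  | refund     | 4419.52
3  | refund     | 3200.74
4  | withdrawal | 2152.9 
5  | fee        | 4366.86
6  | deposit    | 4881.81
8  | deposit    | 3720.4 
9  | refund     | 4897.2 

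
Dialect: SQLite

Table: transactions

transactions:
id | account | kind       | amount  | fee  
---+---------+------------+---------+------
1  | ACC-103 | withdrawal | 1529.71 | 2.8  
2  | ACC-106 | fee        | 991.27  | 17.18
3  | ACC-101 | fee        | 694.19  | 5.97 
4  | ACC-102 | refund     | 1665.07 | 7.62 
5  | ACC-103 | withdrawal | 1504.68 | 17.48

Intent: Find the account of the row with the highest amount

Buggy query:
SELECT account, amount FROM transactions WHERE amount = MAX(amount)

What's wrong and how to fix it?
Bug: MAX(amount) is an aggregate and cannot be used directly in WHERE

Fix: Use a subquery: WHERE amount = (SELECT MAX(amount) FROM transactions)

Corrected query:
SELECT account, amount FROM transactions WHERE amount = (SELECT MAX(amount) FROM transactions)

Result:
account | amount 
--------+--------
ACC-102 | 1665.07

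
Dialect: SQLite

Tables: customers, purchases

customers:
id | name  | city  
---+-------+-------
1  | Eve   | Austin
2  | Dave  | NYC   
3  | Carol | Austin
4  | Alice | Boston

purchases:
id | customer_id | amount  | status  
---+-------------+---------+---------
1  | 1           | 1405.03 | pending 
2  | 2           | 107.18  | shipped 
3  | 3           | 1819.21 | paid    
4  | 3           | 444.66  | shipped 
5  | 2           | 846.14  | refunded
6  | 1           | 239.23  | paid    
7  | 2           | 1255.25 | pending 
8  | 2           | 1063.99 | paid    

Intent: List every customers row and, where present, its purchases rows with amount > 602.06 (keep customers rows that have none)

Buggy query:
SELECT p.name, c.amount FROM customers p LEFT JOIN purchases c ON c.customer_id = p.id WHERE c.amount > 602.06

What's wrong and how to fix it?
Bug: Filtering c.amount in WHERE discards the NULL rows produced by LEFT JOIN, turning it into an inner join

Fix: Put 'c.amount > 602.06' in the JOIN's ON clause instead of WHERE

Corrected query:
SELECT p.name, c.amount FROM customers p LEFT JOIN purchases c ON c.customer_id = p.id AND c.amount > 602.06

Result:
name  | amount 
------+--------
Eve   | 1405.03
Dave  | 846.14 
Dave  | 1063.99
Dave  | 1255.25
Carol | 1819.21
Alice | NULL   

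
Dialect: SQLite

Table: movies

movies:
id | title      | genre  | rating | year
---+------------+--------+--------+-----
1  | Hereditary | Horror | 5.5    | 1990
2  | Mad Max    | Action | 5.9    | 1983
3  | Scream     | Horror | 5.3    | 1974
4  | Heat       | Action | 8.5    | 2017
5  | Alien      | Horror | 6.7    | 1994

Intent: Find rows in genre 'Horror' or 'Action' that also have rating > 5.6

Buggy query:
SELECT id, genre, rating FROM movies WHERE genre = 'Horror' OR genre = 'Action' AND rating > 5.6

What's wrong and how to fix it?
Bug: AND binds tighter than OR, so this parses as genre = 'Horror' OR (genre = 'Action' AND rating > 5.6)

Fix: Group the OR with parentheses (or use IN), then AND the threshold

Corrected query:
SELECT id, genre, rating FROM movies WHERE (genre = 'Horror' OR genre = 'Action') AND rating > 5.6

Result:
id | genre  | rating
---+--------+-------
2  | Action | 5.9   
4  | Action | 8.5   
5  | Horror | 6.7   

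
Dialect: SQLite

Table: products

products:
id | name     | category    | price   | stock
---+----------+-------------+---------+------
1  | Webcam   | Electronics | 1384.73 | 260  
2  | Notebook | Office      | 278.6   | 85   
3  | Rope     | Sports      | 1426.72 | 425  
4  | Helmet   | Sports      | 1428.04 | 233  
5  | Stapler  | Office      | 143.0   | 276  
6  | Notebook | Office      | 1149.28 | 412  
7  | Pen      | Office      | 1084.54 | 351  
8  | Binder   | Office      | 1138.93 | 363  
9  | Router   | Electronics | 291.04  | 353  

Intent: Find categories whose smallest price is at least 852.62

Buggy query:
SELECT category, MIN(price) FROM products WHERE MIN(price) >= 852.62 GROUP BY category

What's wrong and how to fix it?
Bug: MIN() in WHERE is a misuse of aggregate

Fix: Replace WHERE with HAVING after the GROUP BY

Corrected query:
SELECT category, MIN(price) FROM products GROUP BY category HAVING MIN(price) >= 852.62

Result:
category | MIN(price)
---------+-----------
Sports   | 1426.72   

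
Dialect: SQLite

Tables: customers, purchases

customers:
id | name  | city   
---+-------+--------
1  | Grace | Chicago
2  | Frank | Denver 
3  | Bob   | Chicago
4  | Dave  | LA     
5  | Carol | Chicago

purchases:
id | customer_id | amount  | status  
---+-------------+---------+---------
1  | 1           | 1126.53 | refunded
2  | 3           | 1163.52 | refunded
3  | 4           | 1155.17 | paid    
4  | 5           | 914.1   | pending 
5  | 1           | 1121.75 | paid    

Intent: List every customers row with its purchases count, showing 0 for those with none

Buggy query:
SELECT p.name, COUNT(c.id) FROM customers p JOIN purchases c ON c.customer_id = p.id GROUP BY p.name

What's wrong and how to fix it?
Bug: An inner join excludes parents with zero children

Fix: Switch to LEFT JOIN to retain unmatched parent rows

Corrected query:
SELECT p.name, COUNT(c.id) FROM customers p LEFT JOIN purchases c ON c.customer_id = p.id GROUP BY p.name

Result:
name  | COUNT(c.id)
------+------------
Bob   | 1          
Carol | 1          
Dave  | 1          
Frank | 0          
Grace | 2          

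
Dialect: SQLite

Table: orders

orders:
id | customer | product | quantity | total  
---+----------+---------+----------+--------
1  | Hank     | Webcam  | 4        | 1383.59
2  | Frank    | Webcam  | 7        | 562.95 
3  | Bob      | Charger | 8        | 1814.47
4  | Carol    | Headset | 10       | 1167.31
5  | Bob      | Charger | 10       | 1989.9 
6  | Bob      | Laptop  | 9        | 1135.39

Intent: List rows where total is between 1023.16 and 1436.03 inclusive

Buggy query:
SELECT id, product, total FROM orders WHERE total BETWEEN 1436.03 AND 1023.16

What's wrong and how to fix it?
Bug: BETWEEN expects the lower bound first; with 1436.03 AND 1023.16 the range is empty

Fix: Swap the bounds so the smaller value comes first

Corrected query:
SELECT id, product, total FROM orders WHERE total BETWEEN 1023.16 AND 1436.03

Result:
id | product | total  
---+---------+--------
1  | Webcam  | 1383.59
4  | Headset | 1167.31
6  | Laptop  | 1135.39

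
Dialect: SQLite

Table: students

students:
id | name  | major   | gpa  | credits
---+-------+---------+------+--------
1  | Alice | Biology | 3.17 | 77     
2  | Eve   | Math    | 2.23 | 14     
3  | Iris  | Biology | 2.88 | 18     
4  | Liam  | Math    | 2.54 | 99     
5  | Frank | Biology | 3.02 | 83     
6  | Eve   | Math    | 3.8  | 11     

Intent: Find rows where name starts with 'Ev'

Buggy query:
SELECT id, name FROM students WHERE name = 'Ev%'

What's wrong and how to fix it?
Bug: Wildcards only work with LIKE; '=' treats '%' as a literal character

Fix: Replace '=' with LIKE so 'Ev%' is treated as a pattern

Corrected query:
SELECT id, name FROM students WHERE name LIKE 'Ev%'

Result:
id | name
---+-----
2  | Eve 
6  | Eve 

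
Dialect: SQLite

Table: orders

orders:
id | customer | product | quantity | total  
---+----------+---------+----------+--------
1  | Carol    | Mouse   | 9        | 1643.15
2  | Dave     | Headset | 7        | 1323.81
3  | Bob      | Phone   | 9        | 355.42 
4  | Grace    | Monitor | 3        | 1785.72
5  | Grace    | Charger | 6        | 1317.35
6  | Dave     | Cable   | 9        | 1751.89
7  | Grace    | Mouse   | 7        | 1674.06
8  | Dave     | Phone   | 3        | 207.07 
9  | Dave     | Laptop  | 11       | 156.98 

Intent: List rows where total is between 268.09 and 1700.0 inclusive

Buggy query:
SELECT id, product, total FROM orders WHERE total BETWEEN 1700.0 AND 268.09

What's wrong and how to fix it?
Bug: The bounds are reversed; BETWEEN a AND b requires a <= b to match anything

Fix: Swap the bounds so the smaller value comes first

Corrected query:
SELECT id, product, total FROM orders WHERE total BETWEEN 268.09 AND 1700.0

Result:
id | product | total  
---+---------+--------
1  | Mouse   | 1643.15
2  | Headset | 1323.81
3  | Phone   | 355.42 
5  | Charger | 1317.35
7  | Mouse   | 1674.06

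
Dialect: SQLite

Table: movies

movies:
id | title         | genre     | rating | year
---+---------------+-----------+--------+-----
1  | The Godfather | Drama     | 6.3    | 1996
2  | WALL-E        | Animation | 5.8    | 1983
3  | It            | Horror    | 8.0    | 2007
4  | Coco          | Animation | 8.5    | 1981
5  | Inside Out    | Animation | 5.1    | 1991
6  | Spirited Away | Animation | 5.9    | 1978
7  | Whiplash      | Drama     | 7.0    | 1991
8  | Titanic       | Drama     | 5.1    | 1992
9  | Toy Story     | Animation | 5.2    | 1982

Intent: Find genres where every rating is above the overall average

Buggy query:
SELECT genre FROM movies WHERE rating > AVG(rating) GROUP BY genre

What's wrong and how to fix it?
Bug: WHERE evaluates per row before aggregation, so AVG() is unavailable

Fix: Compute the overall average in a scalar subquery and compare each group's MIN against it in HAVING

Corrected query:
SELECT genre FROM movies GROUP BY genre HAVING MIN(rating) > (SELECT AVG(rating) FROM movies)

Result:
genre 
------
Horror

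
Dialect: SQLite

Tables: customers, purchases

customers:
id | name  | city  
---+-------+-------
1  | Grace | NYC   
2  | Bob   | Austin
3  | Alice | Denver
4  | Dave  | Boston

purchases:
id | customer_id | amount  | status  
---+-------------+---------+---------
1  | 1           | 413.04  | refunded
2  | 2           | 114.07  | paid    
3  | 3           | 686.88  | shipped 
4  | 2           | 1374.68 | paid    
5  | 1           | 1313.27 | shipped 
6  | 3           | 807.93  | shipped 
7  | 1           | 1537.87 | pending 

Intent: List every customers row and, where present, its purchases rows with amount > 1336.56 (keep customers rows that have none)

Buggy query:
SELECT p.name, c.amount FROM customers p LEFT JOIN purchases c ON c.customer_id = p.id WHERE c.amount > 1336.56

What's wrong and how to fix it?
Bug: A WHERE condition on the right-hand table after LEFT JOIN drops unmatched parents

Fix: Put 'c.amount > 1336.56' in the JOIN's ON clause instead of WHERE

Corrected query:
SELECT p.name, c.amount FROM customers p LEFT JOIN purchases c ON c.customer_id = p.id AND c.amount > 1336.56

Result:
name  | amount 
------+--------
Grace | 1537.87
Bob   | 1374.68
Alice | NULL   
Dave  | NULL   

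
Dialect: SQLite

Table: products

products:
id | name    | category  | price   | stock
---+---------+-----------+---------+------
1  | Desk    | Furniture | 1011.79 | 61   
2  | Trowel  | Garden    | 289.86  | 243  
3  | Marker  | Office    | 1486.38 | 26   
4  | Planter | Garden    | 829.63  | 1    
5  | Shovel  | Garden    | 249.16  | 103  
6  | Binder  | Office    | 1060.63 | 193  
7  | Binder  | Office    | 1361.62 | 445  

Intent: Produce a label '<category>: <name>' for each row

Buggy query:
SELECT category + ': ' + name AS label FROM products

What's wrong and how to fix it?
Bug: SQLite uses || for string concatenation; + coerces text to numbers (yielding 0)

Fix: Use the || operator for string concatenation

Corrected query:
SELECT category || ': ' || name AS label FROM products

Result:
label          
---------------
Furniture: Desk
Garden: Trowel 
Office: Marker 
Garden: Planter
Garden: Shovel 
Office: Binder 
Office: Binder 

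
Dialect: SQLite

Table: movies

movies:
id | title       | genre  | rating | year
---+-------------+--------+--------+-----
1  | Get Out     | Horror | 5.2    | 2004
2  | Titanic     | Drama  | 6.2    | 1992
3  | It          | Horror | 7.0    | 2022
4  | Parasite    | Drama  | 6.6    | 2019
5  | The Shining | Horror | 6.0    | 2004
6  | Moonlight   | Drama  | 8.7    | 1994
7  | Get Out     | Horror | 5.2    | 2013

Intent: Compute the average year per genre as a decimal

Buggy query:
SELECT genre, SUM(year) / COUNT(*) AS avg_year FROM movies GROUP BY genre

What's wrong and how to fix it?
Bug: Both operands are integers, so '/' performs integer division and truncates

Fix: Cast one side to REAL so the division keeps the fractional part

Corrected query:
SELECT genre, SUM(year) * 1.0 / COUNT(*) AS avg_year FROM movies GROUP BY genre

Result:
genre  | avg_year   
-------+------------
Drama  | 2001.666667
Horror | 2010.75    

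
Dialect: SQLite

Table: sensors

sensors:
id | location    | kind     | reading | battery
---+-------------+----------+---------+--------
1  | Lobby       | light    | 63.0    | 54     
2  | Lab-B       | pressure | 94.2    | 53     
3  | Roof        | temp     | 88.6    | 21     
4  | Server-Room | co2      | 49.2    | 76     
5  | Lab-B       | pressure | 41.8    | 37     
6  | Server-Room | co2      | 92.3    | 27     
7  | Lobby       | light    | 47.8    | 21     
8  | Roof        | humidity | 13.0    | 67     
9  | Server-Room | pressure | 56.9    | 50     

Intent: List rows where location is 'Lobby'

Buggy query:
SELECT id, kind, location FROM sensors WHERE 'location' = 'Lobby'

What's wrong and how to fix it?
Bug: Single quotes denote string literals in SQL; the column name is being compared as a constant string

Fix: Reference the column as location without single quotes

Corrected query:
SELECT id, kind, location FROM sensors WHERE location = 'Lobby'

Result:
id | kind  | location
---+-------+---------
1  | light | Lobby   
7  | light | Lobby   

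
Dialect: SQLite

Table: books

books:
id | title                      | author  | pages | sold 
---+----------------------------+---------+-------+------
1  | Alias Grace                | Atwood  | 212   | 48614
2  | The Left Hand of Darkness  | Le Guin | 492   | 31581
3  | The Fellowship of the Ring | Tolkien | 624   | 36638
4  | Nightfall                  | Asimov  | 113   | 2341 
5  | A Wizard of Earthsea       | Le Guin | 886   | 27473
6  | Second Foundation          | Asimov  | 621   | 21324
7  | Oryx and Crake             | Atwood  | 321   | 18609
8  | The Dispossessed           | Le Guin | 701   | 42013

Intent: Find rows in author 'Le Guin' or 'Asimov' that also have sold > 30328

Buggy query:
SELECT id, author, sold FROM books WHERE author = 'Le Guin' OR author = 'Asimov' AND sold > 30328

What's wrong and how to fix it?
Bug: AND binds tighter than OR, so this parses as author = 'Le Guin' OR (author = 'Asimov' AND sold > 30328)

Fix: Add parentheses around the OR so the AND applies to both alternatives

Corrected query:
SELECT id, author, sold FROM books WHERE (author = 'Le Guin' OR author = 'Asimov') AND sold > 30328

Result:
id | author  | sold 
---+---------+------
2  | Le Guin | 31581
8  | Le Guin | 42013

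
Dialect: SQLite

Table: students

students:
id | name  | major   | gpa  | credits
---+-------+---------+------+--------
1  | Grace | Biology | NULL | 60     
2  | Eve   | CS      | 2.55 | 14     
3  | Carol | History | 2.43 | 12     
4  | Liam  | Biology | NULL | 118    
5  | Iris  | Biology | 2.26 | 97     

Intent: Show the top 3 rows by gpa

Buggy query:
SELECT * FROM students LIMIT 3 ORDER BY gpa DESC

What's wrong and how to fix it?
Bug: ORDER BY cannot follow LIMIT; LIMIT is the final clause

Fix: Swap the clauses: ORDER BY first, then LIMIT

Corrected query:
SELECT * FROM students ORDER BY gpa DESC LIMIT 3

Result:
id | name  | major   | gpa  | credits
---+-------+---------+------+--------
2  | Eve   | CS      | 2.55 | 14     
3  | Carol | History | 2.43 | 12     
5  | Iris  | Biology | 2.26 | 97     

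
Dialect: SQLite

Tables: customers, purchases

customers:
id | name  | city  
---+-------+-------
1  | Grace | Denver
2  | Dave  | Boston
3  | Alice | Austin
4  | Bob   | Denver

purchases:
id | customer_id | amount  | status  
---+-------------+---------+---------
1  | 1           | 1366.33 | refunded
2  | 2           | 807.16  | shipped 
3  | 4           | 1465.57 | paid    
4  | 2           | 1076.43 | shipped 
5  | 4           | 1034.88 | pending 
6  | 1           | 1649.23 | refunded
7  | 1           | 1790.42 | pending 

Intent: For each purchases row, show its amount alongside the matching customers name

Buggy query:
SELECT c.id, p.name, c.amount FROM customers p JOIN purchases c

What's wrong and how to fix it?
Bug: JOIN with no ON clause produces a cartesian product; every purchases row pairs with every customers row

Fix: Specify the join condition linking the foreign key to the parent id

Corrected query:
SELECT c.id, p.name, c.amount FROM customers p JOIN purchases c ON c.customer_id = p.id

Result:
id | name  | amount 
---+-------+--------
1  | Grace | 1366.33
2  | Dave  | 807.16 
3  | Bob   | 1465.57
4  | Dave  | 1076.43
5  | Bob   | 1034.88
6  | Grace | 1649.23
7  | Grace | 1790.42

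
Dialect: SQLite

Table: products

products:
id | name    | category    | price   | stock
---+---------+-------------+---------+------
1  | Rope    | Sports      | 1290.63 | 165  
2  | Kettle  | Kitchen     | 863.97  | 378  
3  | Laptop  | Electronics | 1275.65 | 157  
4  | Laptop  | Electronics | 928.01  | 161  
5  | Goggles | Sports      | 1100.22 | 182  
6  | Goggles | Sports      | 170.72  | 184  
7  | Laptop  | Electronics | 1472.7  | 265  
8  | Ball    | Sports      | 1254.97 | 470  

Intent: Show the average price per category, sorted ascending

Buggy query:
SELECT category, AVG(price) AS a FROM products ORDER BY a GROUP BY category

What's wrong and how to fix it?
Bug: GROUP BY must precede ORDER BY

Fix: Reorder: SELECT … FROM … GROUP BY … ORDER BY …

Corrected query:
SELECT category, AVG(price) AS a FROM products GROUP BY category ORDER BY a

Result:
category    | a          
------------+------------
Kitchen     | 863.97     
Sports      | 954.135    
Electronics | 1225.453333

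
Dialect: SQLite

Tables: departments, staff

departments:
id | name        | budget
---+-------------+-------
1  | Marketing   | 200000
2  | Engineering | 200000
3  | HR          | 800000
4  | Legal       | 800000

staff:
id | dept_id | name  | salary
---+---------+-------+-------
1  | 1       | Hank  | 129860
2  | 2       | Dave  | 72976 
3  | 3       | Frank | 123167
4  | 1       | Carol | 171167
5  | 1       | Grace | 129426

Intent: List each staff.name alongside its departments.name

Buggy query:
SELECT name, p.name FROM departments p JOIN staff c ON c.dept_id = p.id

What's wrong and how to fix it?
Bug: 'name' exists in both joined tables, so the database can't tell which one is meant

Fix: Qualify the column with its table alias (c.name)

Corrected query:
SELECT c.name, p.name FROM departments p JOIN staff c ON c.dept_id = p.id

Result:
name  | name       
------+------------
Hank  | Marketing  
Dave  | Engineering
Frank | HR         
Carol | Marketing  
Grace | Marketing  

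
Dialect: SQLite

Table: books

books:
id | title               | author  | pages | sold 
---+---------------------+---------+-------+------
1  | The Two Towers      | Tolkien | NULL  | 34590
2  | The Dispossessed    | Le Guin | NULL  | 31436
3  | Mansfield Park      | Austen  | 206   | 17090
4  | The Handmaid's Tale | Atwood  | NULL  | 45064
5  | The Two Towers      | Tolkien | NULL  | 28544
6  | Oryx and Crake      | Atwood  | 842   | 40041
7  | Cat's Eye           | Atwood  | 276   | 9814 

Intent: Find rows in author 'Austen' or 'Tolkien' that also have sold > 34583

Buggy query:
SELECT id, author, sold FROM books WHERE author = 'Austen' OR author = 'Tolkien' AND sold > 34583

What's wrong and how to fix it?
Bug: AND binds tighter than OR, so this parses as author = 'Austen' OR (author = 'Tolkien' AND sold > 34583)

Fix: Group the OR with parentheses (or use IN), then AND the threshold

Corrected query:
SELECT id, author, sold FROM books WHERE (author = 'Austen' OR author = 'Tolkien') AND sold > 34583

Result:
id | author  | sold 
---+---------+------
1  | Tolkien | 34590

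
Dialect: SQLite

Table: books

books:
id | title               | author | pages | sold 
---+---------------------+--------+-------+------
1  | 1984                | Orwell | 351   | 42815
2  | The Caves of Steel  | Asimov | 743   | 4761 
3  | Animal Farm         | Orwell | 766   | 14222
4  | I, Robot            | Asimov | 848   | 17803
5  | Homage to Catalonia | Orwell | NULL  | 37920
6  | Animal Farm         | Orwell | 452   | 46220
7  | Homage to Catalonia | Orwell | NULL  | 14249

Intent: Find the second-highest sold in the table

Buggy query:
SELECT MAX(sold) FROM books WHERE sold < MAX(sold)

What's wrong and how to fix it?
Bug: MAX(sold) on the right of the comparison is an aggregate-in-WHERE error

Fix: Compute the overall MAX in a subquery, then take MAX of rows below it

Corrected query:
SELECT MAX(sold) FROM books WHERE sold < (SELECT MAX(sold) FROM books)

Result:
MAX(sold)
---------
42815    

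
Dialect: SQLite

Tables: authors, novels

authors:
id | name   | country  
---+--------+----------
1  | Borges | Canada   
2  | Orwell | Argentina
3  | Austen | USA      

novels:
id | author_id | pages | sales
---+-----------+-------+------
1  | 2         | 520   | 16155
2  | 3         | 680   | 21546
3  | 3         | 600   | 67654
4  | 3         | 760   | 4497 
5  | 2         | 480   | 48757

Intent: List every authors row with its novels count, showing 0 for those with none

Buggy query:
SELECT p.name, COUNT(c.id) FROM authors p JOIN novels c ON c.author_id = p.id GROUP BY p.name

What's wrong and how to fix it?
Bug: INNER JOIN drops authors rows that have no matching novels rows

Fix: Switch to LEFT JOIN to retain unmatched parent rows

Corrected query:
SELECT p.name, COUNT(c.id) FROM authors p LEFT JOIN novels c ON c.author_id = p.id GROUP BY p.name

Result:
name   | COUNT(c.id)
-------+------------
Austen | 3          
Borges | 0          
Orwell | 2          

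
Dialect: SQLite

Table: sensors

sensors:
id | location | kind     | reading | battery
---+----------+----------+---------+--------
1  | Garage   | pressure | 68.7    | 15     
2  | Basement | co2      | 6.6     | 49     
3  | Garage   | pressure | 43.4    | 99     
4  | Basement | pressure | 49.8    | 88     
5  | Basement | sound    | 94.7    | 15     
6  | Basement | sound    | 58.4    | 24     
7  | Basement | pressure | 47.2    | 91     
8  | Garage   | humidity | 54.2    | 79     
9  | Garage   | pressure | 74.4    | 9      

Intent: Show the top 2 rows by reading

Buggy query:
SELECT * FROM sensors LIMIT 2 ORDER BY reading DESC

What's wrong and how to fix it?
Bug: LIMIT must come after ORDER BY

Fix: Swap the clauses: ORDER BY first, then LIMIT

Corrected query:
SELECT * FROM sensors ORDER BY reading DESC LIMIT 2

Result:
id | location | kind     | reading | battery
---+----------+----------+---------+--------
5  | Basement | sound    | 94.7    | 15     
9  | Garage   | pressure | 74.4    | 9      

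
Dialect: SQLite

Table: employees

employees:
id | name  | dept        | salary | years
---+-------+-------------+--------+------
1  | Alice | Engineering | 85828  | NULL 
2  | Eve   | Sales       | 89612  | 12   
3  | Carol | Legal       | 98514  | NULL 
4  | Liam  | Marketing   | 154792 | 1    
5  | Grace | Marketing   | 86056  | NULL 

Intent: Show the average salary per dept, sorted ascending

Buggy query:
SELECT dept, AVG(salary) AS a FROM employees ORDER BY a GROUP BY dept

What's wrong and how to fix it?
Bug: GROUP BY must precede ORDER BY

Fix: Move ORDER BY to the end, after GROUP BY

Corrected query:
SELECT dept, AVG(salary) AS a FROM employees GROUP BY dept ORDER BY a

Result:
dept        | a     
------------+-------
Engineering | 85828 
Sales       | 89612 
Legal       | 98514 
Marketing   | 120424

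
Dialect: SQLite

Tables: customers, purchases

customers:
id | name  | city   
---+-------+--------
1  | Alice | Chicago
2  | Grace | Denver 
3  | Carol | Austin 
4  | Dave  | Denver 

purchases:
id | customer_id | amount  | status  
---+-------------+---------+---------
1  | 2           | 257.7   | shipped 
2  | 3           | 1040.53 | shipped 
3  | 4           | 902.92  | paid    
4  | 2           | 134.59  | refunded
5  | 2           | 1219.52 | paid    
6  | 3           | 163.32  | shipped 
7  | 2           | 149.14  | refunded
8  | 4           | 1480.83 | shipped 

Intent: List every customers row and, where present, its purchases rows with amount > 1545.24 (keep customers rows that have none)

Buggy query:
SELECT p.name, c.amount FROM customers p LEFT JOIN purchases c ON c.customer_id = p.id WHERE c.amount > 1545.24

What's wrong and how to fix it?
Bug: A WHERE condition on the right-hand table after LEFT JOIN drops unmatched parents

Fix: Put 'c.amount > 1545.24' in the JOIN's ON clause instead of WHERE

Corrected query:
SELECT p.name, c.amount FROM customers p LEFT JOIN purchases c ON c.customer_id = p.id AND c.amount > 1545.24

Result:
name  | amount
------+-------
Alice | NULL  
Grace | NULL  
Carol | NULL  
Dave  | NULL  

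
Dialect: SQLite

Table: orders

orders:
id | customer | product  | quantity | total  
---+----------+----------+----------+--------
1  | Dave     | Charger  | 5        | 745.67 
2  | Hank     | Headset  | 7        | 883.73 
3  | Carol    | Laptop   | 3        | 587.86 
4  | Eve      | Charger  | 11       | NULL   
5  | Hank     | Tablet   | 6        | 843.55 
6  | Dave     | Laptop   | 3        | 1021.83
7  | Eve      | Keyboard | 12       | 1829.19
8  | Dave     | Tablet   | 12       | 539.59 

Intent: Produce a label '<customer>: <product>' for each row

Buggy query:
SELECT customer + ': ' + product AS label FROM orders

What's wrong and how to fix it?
Bug: SQLite uses || for string concatenation; + coerces text to numbers (yielding 0)

Fix: Use the || operator for string concatenation

Corrected query:
SELECT customer || ': ' || product AS label FROM orders

Result:
label        
-------------
Dave: Charger
Hank: Headset
Carol: Laptop
Eve: Charger 
Hank: Tablet 
Dave: Laptop 
Eve: Keyboard
Dave: Tablet 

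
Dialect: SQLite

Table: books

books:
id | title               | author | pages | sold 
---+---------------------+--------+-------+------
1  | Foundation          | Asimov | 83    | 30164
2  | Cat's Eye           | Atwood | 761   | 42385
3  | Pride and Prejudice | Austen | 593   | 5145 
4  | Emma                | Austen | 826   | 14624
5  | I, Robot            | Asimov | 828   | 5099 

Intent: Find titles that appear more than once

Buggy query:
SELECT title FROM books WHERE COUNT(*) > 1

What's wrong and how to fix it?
Bug: COUNT(*) is an aggregate and cannot be used in WHERE

Fix: Group first, then use HAVING for the count condition

Corrected query:
SELECT title FROM books GROUP BY title HAVING COUNT(*) > 1

Result:
(no rows)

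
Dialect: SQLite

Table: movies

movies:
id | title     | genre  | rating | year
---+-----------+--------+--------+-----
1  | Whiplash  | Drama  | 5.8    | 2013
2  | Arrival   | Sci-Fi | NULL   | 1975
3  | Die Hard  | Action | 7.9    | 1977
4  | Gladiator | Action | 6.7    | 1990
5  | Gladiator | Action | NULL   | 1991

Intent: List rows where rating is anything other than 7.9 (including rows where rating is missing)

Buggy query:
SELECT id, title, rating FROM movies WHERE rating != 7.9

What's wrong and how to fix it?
Bug: Inequality against NULL is unknown, not true; rows with NULL are dropped

Fix: Add an explicit OR rating IS NULL to include the missing-value rows

Corrected query:
SELECT id, title, rating FROM movies WHERE rating != 7.9 OR rating IS NULL

Result:
id | title     | rating
---+-----------+-------
1  | Whiplash  | 5.8   
2  | Arrival   | NULL  
4  | Gladiator | 6.7   
5  | Gladiator | NULL  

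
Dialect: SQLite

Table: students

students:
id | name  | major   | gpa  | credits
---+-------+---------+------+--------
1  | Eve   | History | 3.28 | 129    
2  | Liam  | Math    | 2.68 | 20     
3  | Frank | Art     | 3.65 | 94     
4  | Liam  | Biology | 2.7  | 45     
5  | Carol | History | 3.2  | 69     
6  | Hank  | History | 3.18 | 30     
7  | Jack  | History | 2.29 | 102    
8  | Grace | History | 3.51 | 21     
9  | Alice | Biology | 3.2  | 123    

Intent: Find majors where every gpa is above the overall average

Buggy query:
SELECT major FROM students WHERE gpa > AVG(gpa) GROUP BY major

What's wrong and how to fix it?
Bug: AVG() is an aggregate; it can't sit directly in WHERE

Fix: Use a subquery for AVG and a HAVING MIN(...) filter so the condition holds for every row in the group

Corrected query:
SELECT major FROM students GROUP BY major HAVING MIN(gpa) > (SELECT AVG(gpa) FROM students)

Result:
major
-----
Art  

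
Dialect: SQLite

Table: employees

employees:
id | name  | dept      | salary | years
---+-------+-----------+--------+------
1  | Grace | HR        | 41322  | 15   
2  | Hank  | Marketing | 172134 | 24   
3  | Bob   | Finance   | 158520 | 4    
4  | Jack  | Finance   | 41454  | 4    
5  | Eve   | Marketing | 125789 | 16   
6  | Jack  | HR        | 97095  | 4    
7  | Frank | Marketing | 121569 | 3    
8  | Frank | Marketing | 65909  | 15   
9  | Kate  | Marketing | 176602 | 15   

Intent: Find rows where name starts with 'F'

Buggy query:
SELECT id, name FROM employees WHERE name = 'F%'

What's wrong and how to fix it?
Bug: '=' compares the literal string including the % character; pattern matching needs LIKE

Fix: Replace '=' with LIKE so 'F%' is treated as a pattern

Corrected query:
SELECT id, name FROM employees WHERE name LIKE 'F%'

Result:
id | name 
---+------
7  | Frank
8  | Frank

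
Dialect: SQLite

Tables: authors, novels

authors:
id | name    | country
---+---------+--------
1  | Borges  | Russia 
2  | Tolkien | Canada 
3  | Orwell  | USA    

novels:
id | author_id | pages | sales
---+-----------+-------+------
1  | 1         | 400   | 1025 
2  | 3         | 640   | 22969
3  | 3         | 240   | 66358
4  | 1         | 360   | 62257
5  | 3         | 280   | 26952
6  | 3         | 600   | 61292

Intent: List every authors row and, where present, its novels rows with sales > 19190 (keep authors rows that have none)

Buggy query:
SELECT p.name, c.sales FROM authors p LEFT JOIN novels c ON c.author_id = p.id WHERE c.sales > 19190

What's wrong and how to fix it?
Bug: Filtering c.sales in WHERE discards the NULL rows produced by LEFT JOIN, turning it into an inner join

Fix: Move the right-table condition into the ON clause so unmatched parents are kept

Corrected query:
SELECT p.name, c.sales FROM authors p LEFT JOIN novels c ON c.author_id = p.id AND c.sales > 19190

Result:
name    | sales
--------+------
Borges  | 62257
Tolkien | NULL 
Orwell  | 22969
Orwell  | 26952
Orwell  | 61292
Orwell  | 66358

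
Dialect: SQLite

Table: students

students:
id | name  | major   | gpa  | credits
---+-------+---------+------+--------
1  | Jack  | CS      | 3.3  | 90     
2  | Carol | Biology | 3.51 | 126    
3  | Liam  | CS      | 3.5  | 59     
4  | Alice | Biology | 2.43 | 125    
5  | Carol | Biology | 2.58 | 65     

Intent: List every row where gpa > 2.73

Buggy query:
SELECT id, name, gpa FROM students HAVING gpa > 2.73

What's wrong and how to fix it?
Bug: This is a non-aggregate query (no GROUP BY, no aggregates), so in SQLite the HAVING clause is invalid here; a row-level condition belongs in WHERE

Fix: Use WHERE for row-level filtering

Corrected query:
SELECT id, name, gpa FROM students WHERE gpa > 2.73

Result:
id | name  | gpa 
---+-------+-----
1  | Jack  | 3.3 
2  | Carol | 3.51
3  | Liam  | 3.5 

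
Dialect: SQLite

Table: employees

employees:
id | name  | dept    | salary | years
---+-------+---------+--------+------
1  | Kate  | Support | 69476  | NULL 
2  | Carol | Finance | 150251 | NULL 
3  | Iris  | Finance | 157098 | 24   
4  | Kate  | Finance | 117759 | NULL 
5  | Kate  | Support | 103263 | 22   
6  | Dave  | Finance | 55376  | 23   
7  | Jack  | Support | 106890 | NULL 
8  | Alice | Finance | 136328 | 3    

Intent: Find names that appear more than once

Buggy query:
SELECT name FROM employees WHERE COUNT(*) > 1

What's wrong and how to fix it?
Bug: WHERE can't reference COUNT(*); aggregates are computed after WHERE

Fix: Group first, then use HAVING for the count condition

Corrected query:
SELECT name FROM employees GROUP BY name HAVING COUNT(*) > 1

Result:
name
----
Kate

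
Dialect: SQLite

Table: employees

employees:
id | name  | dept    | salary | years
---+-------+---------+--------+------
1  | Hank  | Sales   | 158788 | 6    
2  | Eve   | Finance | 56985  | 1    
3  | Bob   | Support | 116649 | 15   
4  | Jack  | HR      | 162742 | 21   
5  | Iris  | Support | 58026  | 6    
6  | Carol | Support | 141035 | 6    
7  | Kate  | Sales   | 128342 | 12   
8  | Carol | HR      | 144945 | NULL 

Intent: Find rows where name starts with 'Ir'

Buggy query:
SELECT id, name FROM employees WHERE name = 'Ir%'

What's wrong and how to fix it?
Bug: Wildcards only work with LIKE; '=' treats '%' as a literal character

Fix: Replace '=' with LIKE so 'Ir%' is treated as a pattern

Corrected query:
SELECT id, name FROM employees WHERE name LIKE 'Ir%'

Result:
id | name
---+-----
5  | Iris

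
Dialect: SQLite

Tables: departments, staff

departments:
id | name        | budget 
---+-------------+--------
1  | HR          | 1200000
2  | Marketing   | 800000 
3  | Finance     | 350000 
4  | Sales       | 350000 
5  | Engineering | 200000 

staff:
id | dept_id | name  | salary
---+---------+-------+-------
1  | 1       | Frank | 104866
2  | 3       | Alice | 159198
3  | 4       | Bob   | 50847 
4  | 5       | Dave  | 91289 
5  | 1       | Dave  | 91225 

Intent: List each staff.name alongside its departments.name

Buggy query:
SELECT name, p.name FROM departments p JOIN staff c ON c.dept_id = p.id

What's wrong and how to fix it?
Bug: 'name' exists in both joined tables, so the database can't tell which one is meant

Fix: Qualify the column with its table alias (c.name)

Corrected query:
SELECT c.name, p.name FROM departments p JOIN staff c ON c.dept_id = p.id

Result:
name  | name       
------+------------
Frank | HR         
Alice | Finance    
Bob   | Sales      
Dave  | Engineering
Dave  | HR         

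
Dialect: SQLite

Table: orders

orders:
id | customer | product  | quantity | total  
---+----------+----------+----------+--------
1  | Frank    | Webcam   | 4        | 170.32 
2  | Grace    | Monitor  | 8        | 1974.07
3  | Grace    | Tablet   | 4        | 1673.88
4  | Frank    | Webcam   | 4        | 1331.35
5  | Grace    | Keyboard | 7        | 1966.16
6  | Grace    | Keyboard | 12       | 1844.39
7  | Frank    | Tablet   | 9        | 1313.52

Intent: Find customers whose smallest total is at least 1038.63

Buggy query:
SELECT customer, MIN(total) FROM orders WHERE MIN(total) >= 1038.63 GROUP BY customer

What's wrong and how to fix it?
Bug: MIN() in WHERE is a misuse of aggregate

Fix: Replace WHERE with HAVING after the GROUP BY

Corrected query:
SELECT customer, MIN(total) FROM orders GROUP BY customer HAVING MIN(total) >= 1038.63

Result:
customer | MIN(total)
---------+-----------
Grace    | 1673.88   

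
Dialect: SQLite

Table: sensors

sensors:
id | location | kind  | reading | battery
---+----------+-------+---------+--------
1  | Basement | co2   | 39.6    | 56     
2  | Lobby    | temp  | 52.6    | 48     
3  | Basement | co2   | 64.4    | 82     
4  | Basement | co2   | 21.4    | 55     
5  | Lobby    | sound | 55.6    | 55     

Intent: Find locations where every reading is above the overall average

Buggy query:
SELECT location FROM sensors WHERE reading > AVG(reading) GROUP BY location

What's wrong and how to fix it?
Bug: WHERE evaluates per row before aggregation, so AVG() is unavailable

Fix: Use a subquery for AVG and a HAVING MIN(...) filter so the condition holds for every row in the group

Corrected query:
SELECT location FROM sensors GROUP BY location HAVING MIN(reading) > (SELECT AVG(reading) FROM sensors)

Result:
location
--------
Lobby   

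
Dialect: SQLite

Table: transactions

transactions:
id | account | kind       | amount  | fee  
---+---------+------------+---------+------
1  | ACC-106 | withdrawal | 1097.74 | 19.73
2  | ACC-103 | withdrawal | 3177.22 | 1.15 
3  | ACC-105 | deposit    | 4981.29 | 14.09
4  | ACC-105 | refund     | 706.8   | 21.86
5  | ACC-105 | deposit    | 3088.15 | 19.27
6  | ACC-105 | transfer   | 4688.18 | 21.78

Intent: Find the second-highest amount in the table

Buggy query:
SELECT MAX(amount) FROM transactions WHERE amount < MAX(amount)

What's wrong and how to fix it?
Bug: The inner MAX is an aggregate inside WHERE, which is not allowed

Fix: Compute the overall MAX in a subquery, then take MAX of rows below it

Corrected query:
SELECT MAX(amount) FROM transactions WHERE amount < (SELECT MAX(amount) FROM transactions)

Result:
MAX(amount)
-----------
4688.18    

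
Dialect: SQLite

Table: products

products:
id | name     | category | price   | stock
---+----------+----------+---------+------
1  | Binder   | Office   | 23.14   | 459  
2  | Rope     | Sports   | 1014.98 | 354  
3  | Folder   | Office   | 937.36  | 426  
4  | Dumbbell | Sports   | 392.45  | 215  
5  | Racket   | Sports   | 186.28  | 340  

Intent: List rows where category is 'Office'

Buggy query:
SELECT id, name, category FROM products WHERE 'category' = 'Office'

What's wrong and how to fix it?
Bug: Single quotes denote string literals in SQL; the column name is being compared as a constant string

Fix: Remove the quotes around the column name (or use double quotes for an identifier)

Corrected query:
SELECT id, name, category FROM products WHERE category = 'Office'

Result:
id | name   | category
---+--------+---------
1  | Binder | Office  
3  | Folder | Office  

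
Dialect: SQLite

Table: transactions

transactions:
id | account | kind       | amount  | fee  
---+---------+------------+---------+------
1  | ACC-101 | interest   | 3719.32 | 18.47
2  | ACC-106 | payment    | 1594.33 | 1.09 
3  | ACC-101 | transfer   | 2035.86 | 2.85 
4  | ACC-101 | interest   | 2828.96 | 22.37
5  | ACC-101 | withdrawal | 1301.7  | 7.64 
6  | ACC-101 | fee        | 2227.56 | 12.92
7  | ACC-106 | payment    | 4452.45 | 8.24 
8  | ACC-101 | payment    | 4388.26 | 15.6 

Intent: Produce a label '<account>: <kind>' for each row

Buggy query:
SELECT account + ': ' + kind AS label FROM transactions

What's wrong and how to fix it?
Bug: '+' is numeric addition; on text columns SQLite converts them to 0 instead of concatenating

Fix: Use the || operator for string concatenation

Corrected query:
SELECT account || ': ' || kind AS label FROM transactions

Result:
label              
-------------------
ACC-101: interest  
ACC-106: payment   
ACC-101: transfer  
ACC-101: interest  
ACC-101: withdrawal
ACC-101: fee       
ACC-106: payment   
ACC-101: payment   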